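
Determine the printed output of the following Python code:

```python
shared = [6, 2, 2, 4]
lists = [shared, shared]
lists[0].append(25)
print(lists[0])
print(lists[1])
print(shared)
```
[6, 2, 2, 4, 25]
[6, 2, 2, 4, 25]
[6, 2, 2, 4, 25]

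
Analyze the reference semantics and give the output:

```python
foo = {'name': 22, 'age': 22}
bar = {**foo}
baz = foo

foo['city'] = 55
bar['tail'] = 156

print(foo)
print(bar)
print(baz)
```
{'name': 22, 'age': 22, 'city': 55}
{'name': 22, 'age': 22, 'tail': 156}
{'name': 22, 'age': 22, 'city': 55}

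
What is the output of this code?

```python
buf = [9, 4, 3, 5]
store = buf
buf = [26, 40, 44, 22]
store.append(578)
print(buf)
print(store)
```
[26, 40, 44, 22]
[9, 4, 3, 5, 578]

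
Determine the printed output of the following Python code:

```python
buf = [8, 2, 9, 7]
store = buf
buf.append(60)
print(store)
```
[8, 2, 9, 7, 60]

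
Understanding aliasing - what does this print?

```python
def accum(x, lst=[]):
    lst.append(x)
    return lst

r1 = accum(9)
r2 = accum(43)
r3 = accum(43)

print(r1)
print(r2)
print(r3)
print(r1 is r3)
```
[9, 43, 43]
[9, 43, 43]
[9, 43, 43]
True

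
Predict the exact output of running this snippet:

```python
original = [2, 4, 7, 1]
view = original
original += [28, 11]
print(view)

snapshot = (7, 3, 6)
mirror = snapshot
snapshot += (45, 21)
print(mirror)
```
[2, 4, 7, 1, 28, 11]
(7, 3, 6)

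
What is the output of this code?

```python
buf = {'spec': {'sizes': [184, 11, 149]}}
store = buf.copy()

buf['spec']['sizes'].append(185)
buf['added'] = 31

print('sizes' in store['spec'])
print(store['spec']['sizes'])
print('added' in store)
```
True
[184, 11, 149, 185]
False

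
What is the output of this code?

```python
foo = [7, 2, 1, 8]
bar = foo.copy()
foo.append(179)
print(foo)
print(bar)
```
[7, 2, 1, 8, 179]
[7, 2, 1, 8]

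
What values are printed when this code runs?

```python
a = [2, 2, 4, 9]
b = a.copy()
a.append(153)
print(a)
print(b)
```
[2, 2, 4, 9, 153]
[2, 2, 4, 9]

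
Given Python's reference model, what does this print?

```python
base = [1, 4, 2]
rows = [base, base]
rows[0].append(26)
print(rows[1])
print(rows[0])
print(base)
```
[1, 4, 2, 26]
[1, 4, 2, 26]
[1, 4, 2, 26]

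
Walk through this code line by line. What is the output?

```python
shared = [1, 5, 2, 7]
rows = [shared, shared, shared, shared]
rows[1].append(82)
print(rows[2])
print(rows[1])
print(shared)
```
[1, 5, 2, 7, 82]
[1, 5, 2, 7, 82]
[1, 5, 2, 7, 82]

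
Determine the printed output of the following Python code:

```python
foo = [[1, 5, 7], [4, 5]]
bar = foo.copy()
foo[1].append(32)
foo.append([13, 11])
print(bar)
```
[[1, 5, 7], [4, 5, 32]]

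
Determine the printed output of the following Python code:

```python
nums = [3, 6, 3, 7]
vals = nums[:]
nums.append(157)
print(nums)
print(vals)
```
[3, 6, 3, 7, 157]
[3, 6, 3, 7]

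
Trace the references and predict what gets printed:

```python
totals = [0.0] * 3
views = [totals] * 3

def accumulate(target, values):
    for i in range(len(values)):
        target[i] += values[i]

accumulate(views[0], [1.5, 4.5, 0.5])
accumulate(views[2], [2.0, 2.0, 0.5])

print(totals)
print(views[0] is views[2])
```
[3.5, 6.5, 1.0]
True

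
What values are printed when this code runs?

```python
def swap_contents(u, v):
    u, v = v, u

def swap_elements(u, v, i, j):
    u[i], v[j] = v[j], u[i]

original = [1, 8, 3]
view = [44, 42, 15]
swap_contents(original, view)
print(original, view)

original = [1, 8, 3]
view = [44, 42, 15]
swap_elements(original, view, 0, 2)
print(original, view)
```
[1, 8, 3] [44, 42, 15]
[15, 8, 3] [44, 42, 1]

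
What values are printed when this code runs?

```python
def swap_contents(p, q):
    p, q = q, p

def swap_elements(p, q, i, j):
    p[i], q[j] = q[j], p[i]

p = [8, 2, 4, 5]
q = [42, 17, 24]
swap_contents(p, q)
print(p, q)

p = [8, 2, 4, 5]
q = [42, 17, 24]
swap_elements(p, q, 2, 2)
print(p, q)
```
[8, 2, 4, 5] [42, 17, 24]
[8, 2, 24, 5] [42, 17, 4]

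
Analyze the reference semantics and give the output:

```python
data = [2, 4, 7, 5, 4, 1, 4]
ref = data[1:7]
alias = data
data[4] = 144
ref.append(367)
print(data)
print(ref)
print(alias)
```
[2, 4, 7, 5, 144, 1, 4]
[4, 7, 5, 4, 1, 4, 367]
[2, 4, 7, 5, 144, 1, 4]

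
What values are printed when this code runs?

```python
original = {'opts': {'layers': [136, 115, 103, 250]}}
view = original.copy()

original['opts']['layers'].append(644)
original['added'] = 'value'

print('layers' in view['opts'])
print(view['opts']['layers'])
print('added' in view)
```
True
[136, 115, 103, 250, 644]
False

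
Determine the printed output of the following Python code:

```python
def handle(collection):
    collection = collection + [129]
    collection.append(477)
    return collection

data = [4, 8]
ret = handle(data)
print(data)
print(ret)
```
[4, 8]
[4, 8, 129, 477]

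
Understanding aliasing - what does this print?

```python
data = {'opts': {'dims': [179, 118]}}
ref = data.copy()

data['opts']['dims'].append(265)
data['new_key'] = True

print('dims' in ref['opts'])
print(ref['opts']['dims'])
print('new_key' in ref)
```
True
[179, 118, 265]
False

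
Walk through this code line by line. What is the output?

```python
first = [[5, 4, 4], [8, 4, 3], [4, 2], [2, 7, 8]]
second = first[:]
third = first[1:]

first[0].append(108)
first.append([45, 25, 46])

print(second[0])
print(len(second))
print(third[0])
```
[5, 4, 4, 108]
4
[8, 4, 3]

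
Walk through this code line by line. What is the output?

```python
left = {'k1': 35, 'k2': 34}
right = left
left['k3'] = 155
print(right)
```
{'k1': 35, 'k2': 34, 'k3': 155}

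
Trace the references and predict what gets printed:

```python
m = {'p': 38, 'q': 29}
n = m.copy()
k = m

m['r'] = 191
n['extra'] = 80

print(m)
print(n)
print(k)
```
{'p': 38, 'q': 29, 'r': 191}
{'p': 38, 'q': 29, 'extra': 80}
{'p': 38, 'q': 29, 'r': 191}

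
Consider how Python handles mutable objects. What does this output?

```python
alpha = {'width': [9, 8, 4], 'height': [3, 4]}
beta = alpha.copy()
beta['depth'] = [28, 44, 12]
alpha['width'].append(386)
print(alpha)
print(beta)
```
{'width': [9, 8, 4, 386], 'height': [3, 4]}
{'width': [9, 8, 4, 386], 'height': [3, 4], 'depth': [28, 44, 12]}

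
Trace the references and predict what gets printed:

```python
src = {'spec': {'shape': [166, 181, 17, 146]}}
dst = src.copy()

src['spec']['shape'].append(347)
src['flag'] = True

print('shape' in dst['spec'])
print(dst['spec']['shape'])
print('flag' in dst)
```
True
[166, 181, 17, 146, 347]
False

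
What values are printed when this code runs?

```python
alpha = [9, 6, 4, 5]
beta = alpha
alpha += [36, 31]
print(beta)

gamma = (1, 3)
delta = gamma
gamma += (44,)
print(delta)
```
[9, 6, 4, 5, 36, 31]
(1, 3)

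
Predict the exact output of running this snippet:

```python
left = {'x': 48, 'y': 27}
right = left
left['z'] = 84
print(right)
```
{'x': 48, 'y': 27, 'z': 84}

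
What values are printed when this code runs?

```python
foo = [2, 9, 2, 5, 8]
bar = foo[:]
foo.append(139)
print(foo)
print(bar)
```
[2, 9, 2, 5, 8, 139]
[2, 9, 2, 5, 8]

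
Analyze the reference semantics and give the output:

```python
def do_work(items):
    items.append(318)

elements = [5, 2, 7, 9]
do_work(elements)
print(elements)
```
[5, 2, 7, 9, 318]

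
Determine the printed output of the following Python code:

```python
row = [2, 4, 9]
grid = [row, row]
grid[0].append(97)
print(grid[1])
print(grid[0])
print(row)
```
[2, 4, 9, 97]
[2, 4, 9, 97]
[2, 4, 9, 97]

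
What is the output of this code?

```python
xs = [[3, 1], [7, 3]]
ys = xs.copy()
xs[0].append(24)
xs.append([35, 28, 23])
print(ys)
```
[[3, 1, 24], [7, 3]]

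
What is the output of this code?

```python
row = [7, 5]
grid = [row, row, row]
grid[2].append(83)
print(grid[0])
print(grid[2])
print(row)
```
[7, 5, 83]
[7, 5, 83]
[7, 5, 83]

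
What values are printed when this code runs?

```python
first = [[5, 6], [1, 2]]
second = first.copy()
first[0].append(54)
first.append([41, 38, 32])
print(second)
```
[[5, 6, 54], [1, 2]]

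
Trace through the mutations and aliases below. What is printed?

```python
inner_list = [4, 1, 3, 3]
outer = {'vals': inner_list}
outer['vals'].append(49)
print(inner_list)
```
[4, 1, 3, 3, 49]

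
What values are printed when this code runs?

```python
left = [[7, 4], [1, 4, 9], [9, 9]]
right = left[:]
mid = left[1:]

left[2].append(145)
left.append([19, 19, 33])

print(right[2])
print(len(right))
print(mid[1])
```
[9, 9, 145]
3
[9, 9, 145]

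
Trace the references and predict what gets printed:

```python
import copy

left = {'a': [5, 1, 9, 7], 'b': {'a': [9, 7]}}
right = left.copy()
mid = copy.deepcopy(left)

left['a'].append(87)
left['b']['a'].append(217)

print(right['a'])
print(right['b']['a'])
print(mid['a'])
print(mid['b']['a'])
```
[5, 1, 9, 7, 87]
[9, 7, 217]
[5, 1, 9, 7]
[9, 7]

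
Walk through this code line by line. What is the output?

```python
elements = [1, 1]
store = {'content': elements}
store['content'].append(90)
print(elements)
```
[1, 1, 90]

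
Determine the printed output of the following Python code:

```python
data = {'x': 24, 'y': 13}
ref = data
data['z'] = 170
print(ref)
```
{'x': 24, 'y': 13, 'z': 170}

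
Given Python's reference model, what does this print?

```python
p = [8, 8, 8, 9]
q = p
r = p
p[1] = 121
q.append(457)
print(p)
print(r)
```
[8, 121, 8, 9, 457]
[8, 121, 8, 9, 457]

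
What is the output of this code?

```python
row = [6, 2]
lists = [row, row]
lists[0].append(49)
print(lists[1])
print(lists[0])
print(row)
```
[6, 2, 49]
[6, 2, 49]
[6, 2, 49]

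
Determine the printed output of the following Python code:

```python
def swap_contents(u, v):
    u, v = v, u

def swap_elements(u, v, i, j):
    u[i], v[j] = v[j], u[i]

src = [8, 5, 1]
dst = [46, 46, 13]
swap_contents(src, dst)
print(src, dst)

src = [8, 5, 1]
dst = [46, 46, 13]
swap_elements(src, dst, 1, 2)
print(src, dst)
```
[8, 5, 1] [46, 46, 13]
[8, 13, 1] [46, 46, 5]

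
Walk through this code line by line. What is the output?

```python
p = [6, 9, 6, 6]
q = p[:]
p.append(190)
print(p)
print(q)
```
[6, 9, 6, 6, 190]
[6, 9, 6, 6]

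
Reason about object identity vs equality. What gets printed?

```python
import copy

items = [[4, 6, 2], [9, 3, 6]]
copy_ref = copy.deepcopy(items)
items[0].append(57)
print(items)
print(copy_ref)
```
[[4, 6, 2, 57], [9, 3, 6]]
[[4, 6, 2], [9, 3, 6]]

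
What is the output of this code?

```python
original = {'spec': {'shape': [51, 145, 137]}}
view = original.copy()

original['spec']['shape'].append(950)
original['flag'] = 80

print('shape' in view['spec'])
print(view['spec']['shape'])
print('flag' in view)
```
True
[51, 145, 137, 950]
False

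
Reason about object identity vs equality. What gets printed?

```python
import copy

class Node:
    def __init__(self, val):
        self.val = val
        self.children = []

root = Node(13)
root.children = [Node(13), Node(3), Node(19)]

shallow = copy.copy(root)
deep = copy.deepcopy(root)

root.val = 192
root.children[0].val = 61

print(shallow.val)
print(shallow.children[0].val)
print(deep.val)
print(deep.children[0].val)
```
13
61
13
13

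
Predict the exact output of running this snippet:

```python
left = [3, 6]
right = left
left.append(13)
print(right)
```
[3, 6, 13]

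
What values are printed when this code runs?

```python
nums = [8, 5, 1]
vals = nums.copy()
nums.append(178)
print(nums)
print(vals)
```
[8, 5, 1, 178]
[8, 5, 1]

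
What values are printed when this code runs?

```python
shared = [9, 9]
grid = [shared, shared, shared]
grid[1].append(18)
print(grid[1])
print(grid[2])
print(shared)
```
[9, 9, 18]
[9, 9, 18]
[9, 9, 18]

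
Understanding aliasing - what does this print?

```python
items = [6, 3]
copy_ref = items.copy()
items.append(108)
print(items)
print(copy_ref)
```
[6, 3, 108]
[6, 3]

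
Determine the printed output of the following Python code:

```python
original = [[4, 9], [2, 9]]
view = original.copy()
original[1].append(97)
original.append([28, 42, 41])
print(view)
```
[[4, 9], [2, 9, 97]]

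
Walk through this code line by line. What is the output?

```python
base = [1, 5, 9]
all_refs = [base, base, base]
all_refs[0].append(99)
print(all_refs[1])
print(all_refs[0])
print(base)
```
[1, 5, 9, 99]
[1, 5, 9, 99]
[1, 5, 9, 99]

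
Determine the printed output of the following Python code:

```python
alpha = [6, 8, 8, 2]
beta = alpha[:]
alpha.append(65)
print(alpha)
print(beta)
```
[6, 8, 8, 2, 65]
[6, 8, 8, 2]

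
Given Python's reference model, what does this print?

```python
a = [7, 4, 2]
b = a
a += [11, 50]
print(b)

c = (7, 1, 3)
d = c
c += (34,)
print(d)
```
[7, 4, 2, 11, 50]
(7, 1, 3)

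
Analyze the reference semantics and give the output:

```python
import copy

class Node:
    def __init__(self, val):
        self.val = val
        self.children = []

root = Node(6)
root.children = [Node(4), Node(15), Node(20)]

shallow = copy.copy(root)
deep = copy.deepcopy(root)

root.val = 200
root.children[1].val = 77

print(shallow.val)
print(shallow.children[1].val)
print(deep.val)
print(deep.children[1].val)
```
6
77
6
15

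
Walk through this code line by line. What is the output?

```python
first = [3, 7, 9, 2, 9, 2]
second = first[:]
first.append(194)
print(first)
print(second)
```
[3, 7, 9, 2, 9, 2, 194]
[3, 7, 9, 2, 9, 2]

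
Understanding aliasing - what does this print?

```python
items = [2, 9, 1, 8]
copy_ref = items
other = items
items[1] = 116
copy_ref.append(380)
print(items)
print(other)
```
[2, 116, 1, 8, 380]
[2, 116, 1, 8, 380]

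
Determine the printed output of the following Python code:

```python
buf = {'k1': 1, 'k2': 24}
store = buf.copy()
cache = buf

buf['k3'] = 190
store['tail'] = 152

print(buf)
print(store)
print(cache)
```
{'k1': 1, 'k2': 24, 'k3': 190}
{'k1': 1, 'k2': 24, 'tail': 152}
{'k1': 1, 'k2': 24, 'k3': 190}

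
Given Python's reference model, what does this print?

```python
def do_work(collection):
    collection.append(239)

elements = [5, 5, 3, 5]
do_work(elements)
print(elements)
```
[5, 5, 3, 5, 239]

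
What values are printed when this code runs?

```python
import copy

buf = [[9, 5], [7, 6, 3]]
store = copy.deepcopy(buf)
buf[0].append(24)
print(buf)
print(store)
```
[[9, 5, 24], [7, 6, 3]]
[[9, 5], [7, 6, 3]]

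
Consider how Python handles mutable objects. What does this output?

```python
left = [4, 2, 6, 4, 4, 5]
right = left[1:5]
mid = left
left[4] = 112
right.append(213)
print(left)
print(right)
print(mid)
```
[4, 2, 6, 4, 112, 5]
[2, 6, 4, 4, 213]
[4, 2, 6, 4, 112, 5]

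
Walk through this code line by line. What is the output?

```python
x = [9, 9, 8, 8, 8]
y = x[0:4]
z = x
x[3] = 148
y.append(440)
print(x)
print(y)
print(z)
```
[9, 9, 8, 148, 8]
[9, 9, 8, 8, 440]
[9, 9, 8, 148, 8]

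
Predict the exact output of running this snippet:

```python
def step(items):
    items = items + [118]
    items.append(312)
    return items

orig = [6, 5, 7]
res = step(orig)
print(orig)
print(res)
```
[6, 5, 7]
[6, 5, 7, 118, 312]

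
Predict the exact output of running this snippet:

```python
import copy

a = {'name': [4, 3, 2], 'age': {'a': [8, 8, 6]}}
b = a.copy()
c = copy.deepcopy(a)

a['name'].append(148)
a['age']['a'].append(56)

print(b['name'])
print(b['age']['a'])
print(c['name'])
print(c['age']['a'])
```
[4, 3, 2, 148]
[8, 8, 6, 56]
[4, 3, 2]
[8, 8, 6]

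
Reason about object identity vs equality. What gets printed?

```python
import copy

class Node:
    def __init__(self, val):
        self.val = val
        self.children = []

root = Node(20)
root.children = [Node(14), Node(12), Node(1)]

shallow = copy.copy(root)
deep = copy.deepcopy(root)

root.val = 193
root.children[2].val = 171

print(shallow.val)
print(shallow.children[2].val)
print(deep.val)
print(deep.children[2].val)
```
20
171
20
1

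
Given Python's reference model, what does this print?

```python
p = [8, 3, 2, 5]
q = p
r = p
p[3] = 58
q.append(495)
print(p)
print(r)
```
[8, 3, 2, 58, 495]
[8, 3, 2, 58, 495]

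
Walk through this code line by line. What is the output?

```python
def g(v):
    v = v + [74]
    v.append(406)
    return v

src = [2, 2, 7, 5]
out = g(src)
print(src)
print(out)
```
[2, 2, 7, 5]
[2, 2, 7, 5, 74, 406]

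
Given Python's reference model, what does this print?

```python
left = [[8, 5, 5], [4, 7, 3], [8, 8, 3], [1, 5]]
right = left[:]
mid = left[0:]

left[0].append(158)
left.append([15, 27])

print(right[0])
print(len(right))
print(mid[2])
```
[8, 5, 5, 158]
4
[8, 8, 3]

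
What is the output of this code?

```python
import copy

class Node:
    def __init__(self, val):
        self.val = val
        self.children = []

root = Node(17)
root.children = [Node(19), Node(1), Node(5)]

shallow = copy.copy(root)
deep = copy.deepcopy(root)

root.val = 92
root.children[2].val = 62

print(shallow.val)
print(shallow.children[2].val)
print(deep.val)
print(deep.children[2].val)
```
17
62
17
5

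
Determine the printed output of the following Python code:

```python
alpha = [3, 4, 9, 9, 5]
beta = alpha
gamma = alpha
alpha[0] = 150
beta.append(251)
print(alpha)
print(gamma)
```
[150, 4, 9, 9, 5, 251]
[150, 4, 9, 9, 5, 251]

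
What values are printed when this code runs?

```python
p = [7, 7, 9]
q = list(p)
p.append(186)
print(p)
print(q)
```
[7, 7, 9, 186]
[7, 7, 9]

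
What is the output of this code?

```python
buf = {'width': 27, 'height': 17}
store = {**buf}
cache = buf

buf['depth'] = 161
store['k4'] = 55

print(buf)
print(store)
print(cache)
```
{'width': 27, 'height': 17, 'depth': 161}
{'width': 27, 'height': 17, 'k4': 55}
{'width': 27, 'height': 17, 'depth': 161}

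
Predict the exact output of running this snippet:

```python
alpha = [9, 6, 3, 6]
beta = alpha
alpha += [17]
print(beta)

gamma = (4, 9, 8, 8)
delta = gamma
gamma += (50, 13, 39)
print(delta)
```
[9, 6, 3, 6, 17]
(4, 9, 8, 8)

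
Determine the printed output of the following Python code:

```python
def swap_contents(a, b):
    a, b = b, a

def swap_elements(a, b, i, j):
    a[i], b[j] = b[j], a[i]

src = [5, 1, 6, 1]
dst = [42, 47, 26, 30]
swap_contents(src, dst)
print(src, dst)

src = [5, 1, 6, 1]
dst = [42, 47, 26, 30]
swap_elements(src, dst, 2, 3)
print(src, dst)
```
[5, 1, 6, 1] [42, 47, 26, 30]
[5, 1, 30, 1] [42, 47, 26, 6]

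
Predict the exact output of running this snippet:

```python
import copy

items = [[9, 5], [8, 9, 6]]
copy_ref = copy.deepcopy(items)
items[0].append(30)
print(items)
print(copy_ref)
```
[[9, 5, 30], [8, 9, 6]]
[[9, 5], [8, 9, 6]]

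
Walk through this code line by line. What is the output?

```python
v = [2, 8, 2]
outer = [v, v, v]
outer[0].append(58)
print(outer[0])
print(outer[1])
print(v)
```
[2, 8, 2, 58]
[2, 8, 2, 58]
[2, 8, 2, 58]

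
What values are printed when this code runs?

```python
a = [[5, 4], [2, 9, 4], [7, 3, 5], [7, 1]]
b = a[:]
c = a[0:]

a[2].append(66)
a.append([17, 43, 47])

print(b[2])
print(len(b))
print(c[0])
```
[7, 3, 5, 66]
4
[5, 4]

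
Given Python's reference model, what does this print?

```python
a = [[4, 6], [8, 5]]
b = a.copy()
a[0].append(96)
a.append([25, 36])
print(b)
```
[[4, 6, 96], [8, 5]]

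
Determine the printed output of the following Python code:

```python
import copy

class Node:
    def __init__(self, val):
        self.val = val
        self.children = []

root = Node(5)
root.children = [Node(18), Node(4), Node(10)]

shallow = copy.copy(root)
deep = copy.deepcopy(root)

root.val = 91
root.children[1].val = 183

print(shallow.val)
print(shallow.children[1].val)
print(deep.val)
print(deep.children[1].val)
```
5
183
5
4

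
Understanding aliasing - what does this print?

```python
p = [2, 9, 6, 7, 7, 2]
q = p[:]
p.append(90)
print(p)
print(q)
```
[2, 9, 6, 7, 7, 2, 90]
[2, 9, 6, 7, 7, 2]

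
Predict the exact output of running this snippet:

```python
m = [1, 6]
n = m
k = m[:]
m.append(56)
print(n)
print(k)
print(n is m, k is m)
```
[1, 6, 56]
[1, 6]
True False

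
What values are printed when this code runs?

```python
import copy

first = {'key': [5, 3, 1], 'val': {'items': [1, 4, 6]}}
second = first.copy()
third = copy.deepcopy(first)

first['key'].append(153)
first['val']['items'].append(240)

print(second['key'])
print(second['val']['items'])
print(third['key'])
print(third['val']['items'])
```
[5, 3, 1, 153]
[1, 4, 6, 240]
[5, 3, 1]
[1, 4, 6]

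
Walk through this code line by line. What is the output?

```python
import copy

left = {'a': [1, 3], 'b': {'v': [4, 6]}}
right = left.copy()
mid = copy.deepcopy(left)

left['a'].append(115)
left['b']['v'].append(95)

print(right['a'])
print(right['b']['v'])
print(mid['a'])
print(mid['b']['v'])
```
[1, 3, 115]
[4, 6, 95]
[1, 3]
[4, 6]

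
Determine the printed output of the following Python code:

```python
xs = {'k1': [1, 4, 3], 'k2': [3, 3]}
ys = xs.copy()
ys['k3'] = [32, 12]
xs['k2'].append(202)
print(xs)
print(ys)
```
{'k1': [1, 4, 3], 'k2': [3, 3, 202]}
{'k1': [1, 4, 3], 'k2': [3, 3, 202], 'k3': [32, 12]}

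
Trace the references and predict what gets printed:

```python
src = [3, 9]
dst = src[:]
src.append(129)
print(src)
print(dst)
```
[3, 9, 129]
[3, 9]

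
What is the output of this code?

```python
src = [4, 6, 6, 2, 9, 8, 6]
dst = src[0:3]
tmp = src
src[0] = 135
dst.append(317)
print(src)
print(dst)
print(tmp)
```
[135, 6, 6, 2, 9, 8, 6]
[4, 6, 6, 317]
[135, 6, 6, 2, 9, 8, 6]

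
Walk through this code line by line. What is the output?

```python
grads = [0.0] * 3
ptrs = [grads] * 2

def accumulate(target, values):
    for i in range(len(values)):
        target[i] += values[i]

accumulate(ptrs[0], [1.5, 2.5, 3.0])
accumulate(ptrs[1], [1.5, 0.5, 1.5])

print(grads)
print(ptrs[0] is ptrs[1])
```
[3.0, 3.0, 4.5]
True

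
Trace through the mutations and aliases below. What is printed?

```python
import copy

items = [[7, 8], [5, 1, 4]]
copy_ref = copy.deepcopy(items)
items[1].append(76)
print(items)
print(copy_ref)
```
[[7, 8], [5, 1, 4, 76]]
[[7, 8], [5, 1, 4]]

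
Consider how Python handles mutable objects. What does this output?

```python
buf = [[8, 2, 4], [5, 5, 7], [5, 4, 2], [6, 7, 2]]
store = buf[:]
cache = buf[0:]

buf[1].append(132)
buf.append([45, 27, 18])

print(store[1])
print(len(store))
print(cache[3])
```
[5, 5, 7, 132]
4
[6, 7, 2]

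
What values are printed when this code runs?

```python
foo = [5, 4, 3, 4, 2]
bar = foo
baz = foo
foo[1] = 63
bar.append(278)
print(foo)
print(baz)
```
[5, 63, 3, 4, 2, 278]
[5, 63, 3, 4, 2, 278]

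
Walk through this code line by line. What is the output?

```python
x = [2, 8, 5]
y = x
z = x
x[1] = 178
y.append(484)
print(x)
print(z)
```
[2, 178, 5, 484]
[2, 178, 5, 484]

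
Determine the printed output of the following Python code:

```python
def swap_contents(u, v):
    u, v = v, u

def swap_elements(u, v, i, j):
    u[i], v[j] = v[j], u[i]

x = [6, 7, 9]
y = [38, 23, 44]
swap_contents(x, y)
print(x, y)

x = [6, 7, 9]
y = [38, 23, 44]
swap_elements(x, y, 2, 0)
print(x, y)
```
[6, 7, 9] [38, 23, 44]
[6, 7, 38] [9, 23, 44]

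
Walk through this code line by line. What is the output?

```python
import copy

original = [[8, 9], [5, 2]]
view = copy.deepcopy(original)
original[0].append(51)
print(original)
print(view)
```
[[8, 9, 51], [5, 2]]
[[8, 9], [5, 2]]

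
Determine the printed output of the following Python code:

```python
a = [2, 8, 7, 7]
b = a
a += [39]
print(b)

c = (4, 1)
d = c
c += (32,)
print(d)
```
[2, 8, 7, 7, 39]
(4, 1)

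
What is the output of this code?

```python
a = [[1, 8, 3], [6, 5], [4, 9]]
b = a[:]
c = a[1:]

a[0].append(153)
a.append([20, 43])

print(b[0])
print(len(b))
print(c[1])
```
[1, 8, 3, 153]
3
[4, 9]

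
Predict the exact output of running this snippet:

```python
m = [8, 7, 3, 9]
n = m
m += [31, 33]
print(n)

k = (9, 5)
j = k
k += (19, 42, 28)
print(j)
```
[8, 7, 3, 9, 31, 33]
(9, 5)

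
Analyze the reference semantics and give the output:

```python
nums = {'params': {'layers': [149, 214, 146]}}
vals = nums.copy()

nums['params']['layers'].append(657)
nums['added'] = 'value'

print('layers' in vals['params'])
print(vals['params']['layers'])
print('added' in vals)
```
True
[149, 214, 146, 657]
False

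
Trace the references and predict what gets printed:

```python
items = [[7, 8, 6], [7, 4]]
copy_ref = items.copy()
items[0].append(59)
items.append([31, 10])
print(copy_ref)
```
[[7, 8, 6, 59], [7, 4]]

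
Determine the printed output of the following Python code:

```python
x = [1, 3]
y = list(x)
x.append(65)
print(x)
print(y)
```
[1, 3, 65]
[1, 3]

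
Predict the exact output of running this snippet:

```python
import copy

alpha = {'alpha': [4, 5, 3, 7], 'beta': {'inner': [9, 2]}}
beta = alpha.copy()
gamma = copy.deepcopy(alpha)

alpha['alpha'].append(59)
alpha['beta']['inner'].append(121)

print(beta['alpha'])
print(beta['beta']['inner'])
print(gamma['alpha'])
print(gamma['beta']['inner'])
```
[4, 5, 3, 7, 59]
[9, 2, 121]
[4, 5, 3, 7]
[9, 2]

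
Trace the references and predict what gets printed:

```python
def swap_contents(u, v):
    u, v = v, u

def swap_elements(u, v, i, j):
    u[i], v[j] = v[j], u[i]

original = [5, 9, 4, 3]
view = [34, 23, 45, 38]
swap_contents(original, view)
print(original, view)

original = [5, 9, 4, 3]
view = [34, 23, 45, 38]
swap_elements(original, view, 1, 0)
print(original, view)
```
[5, 9, 4, 3] [34, 23, 45, 38]
[5, 34, 4, 3] [9, 23, 45, 38]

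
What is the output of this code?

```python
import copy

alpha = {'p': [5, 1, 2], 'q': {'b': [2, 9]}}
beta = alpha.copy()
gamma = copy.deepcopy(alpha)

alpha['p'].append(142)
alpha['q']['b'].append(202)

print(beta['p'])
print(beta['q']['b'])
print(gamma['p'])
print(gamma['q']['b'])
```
[5, 1, 2, 142]
[2, 9, 202]
[5, 1, 2]
[2, 9]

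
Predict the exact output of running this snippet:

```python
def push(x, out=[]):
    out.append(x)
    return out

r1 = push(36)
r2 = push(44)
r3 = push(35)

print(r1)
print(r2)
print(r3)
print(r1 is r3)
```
[36, 44, 35]
[36, 44, 35]
[36, 44, 35]
True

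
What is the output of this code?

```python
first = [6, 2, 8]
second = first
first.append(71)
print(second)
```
[6, 2, 8, 71]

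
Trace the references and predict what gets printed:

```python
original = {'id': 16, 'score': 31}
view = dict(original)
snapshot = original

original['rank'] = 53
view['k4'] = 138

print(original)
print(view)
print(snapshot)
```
{'id': 16, 'score': 31, 'rank': 53}
{'id': 16, 'score': 31, 'k4': 138}
{'id': 16, 'score': 31, 'rank': 53}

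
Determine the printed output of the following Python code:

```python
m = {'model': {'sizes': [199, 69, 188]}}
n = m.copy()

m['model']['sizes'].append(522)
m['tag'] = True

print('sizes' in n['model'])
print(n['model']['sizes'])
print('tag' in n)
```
True
[199, 69, 188, 522]
False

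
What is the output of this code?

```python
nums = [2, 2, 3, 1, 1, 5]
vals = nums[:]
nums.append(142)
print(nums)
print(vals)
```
[2, 2, 3, 1, 1, 5, 142]
[2, 2, 3, 1, 1, 5]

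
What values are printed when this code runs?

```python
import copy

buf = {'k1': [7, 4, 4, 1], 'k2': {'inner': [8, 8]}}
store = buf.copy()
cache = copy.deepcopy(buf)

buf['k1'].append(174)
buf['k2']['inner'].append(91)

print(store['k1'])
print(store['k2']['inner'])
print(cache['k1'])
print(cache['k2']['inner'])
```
[7, 4, 4, 1, 174]
[8, 8, 91]
[7, 4, 4, 1]
[8, 8]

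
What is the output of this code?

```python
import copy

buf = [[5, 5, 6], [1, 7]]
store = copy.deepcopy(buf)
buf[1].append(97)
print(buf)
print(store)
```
[[5, 5, 6], [1, 7, 97]]
[[5, 5, 6], [1, 7]]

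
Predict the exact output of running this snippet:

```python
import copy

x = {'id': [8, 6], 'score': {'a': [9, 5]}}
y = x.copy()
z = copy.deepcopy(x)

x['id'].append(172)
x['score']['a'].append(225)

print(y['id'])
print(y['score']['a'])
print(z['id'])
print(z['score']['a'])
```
[8, 6, 172]
[9, 5, 225]
[8, 6]
[9, 5]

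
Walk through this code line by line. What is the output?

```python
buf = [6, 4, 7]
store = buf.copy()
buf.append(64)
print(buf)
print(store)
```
[6, 4, 7, 64]
[6, 4, 7]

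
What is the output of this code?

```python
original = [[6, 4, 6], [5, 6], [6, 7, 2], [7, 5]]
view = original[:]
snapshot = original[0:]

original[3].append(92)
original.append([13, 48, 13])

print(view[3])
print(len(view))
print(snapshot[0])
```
[7, 5, 92]
4
[6, 4, 6]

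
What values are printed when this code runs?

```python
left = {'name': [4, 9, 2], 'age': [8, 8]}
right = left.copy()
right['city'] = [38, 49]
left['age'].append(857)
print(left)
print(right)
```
{'name': [4, 9, 2], 'age': [8, 8, 857]}
{'name': [4, 9, 2], 'age': [8, 8, 857], 'city': [38, 49]}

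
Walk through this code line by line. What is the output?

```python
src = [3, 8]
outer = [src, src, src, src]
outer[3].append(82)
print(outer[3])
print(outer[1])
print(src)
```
[3, 8, 82]
[3, 8, 82]
[3, 8, 82]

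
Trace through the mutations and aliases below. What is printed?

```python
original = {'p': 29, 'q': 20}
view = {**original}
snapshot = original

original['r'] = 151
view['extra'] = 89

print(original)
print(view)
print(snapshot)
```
{'p': 29, 'q': 20, 'r': 151}
{'p': 29, 'q': 20, 'extra': 89}
{'p': 29, 'q': 20, 'r': 151}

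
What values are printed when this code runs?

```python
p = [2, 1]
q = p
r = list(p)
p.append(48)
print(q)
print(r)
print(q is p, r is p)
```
[2, 1, 48]
[2, 1]
True False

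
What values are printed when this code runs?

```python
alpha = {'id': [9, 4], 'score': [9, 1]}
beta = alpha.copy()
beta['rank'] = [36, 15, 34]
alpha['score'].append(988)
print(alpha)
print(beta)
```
{'id': [9, 4], 'score': [9, 1, 988]}
{'id': [9, 4], 'score': [9, 1, 988], 'rank': [36, 15, 34]}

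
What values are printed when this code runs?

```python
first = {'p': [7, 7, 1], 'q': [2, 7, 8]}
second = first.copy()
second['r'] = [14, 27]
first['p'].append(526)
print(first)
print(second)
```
{'p': [7, 7, 1, 526], 'q': [2, 7, 8]}
{'p': [7, 7, 1, 526], 'q': [2, 7, 8], 'r': [14, 27]}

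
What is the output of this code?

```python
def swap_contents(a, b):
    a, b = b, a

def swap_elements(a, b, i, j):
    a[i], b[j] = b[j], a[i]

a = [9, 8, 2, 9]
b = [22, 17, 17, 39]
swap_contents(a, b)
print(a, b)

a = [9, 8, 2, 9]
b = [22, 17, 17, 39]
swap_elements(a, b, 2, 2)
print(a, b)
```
[9, 8, 2, 9] [22, 17, 17, 39]
[9, 8, 17, 9] [22, 17, 2, 39]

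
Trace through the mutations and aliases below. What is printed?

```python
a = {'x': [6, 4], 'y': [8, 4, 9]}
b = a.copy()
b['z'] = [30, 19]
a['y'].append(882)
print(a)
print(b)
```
{'x': [6, 4], 'y': [8, 4, 9, 882]}
{'x': [6, 4], 'y': [8, 4, 9, 882], 'z': [30, 19]}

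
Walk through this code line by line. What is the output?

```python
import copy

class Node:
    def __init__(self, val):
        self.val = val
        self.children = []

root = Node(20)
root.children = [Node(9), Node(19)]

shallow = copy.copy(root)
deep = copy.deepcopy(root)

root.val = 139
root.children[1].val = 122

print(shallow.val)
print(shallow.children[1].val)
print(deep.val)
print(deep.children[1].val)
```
20
122
20
19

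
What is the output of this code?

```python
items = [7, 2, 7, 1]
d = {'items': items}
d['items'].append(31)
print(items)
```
[7, 2, 7, 1, 31]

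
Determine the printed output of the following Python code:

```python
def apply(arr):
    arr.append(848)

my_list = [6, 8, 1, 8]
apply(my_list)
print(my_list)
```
[6, 8, 1, 8, 848]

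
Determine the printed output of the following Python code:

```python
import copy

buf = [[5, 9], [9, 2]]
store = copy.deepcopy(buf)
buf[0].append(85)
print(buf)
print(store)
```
[[5, 9, 85], [9, 2]]
[[5, 9], [9, 2]]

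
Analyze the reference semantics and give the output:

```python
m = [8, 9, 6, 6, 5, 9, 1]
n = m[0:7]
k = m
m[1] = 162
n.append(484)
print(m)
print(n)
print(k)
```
[8, 162, 6, 6, 5, 9, 1]
[8, 9, 6, 6, 5, 9, 1, 484]
[8, 162, 6, 6, 5, 9, 1]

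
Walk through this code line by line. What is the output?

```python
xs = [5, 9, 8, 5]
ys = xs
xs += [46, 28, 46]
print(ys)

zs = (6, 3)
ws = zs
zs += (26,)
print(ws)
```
[5, 9, 8, 5, 46, 28, 46]
(6, 3)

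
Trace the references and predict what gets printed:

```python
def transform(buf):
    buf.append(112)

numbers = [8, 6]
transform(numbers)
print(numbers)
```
[8, 6, 112]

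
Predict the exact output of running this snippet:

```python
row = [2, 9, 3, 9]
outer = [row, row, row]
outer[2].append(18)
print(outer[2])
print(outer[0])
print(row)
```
[2, 9, 3, 9, 18]
[2, 9, 3, 9, 18]
[2, 9, 3, 9, 18]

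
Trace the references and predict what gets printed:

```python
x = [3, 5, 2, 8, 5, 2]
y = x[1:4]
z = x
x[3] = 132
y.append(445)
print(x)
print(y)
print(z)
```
[3, 5, 2, 132, 5, 2]
[5, 2, 8, 445]
[3, 5, 2, 132, 5, 2]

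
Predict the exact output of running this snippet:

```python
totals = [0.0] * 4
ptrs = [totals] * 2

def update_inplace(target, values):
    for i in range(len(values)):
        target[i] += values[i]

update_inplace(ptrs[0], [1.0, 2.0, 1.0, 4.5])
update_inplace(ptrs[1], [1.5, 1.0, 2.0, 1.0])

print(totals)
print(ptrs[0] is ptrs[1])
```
[2.5, 3.0, 3.0, 5.5]
True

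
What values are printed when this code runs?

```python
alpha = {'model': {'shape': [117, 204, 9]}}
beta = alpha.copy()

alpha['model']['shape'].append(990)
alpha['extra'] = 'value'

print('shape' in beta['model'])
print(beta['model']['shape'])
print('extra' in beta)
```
True
[117, 204, 9, 990]
False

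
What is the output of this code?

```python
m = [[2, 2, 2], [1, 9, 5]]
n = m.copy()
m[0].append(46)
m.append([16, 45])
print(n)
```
[[2, 2, 2, 46], [1, 9, 5]]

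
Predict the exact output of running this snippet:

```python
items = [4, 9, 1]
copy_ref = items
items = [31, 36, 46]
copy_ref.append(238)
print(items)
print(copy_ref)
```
[31, 36, 46]
[4, 9, 1, 238]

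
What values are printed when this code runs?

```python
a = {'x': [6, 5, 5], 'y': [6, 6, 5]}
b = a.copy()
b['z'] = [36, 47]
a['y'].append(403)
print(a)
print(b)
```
{'x': [6, 5, 5], 'y': [6, 6, 5, 403]}
{'x': [6, 5, 5], 'y': [6, 6, 5, 403], 'z': [36, 47]}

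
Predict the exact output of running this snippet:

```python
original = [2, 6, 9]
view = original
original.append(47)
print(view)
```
[2, 6, 9, 47]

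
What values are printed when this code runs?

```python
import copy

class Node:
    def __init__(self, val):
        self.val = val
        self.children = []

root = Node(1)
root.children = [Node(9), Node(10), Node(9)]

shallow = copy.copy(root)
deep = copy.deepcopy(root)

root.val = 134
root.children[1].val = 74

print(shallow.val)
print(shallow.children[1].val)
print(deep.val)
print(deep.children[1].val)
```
1
74
1
10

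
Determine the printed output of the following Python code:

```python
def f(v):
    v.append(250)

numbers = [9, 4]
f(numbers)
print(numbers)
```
[9, 4, 250]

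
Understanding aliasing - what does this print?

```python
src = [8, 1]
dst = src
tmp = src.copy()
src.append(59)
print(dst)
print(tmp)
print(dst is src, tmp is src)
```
[8, 1, 59]
[8, 1]
True False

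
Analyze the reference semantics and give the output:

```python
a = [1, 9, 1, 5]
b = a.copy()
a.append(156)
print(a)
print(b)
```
[1, 9, 1, 5, 156]
[1, 9, 1, 5]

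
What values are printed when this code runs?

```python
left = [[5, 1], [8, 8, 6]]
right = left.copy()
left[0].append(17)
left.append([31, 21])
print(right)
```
[[5, 1, 17], [8, 8, 6]]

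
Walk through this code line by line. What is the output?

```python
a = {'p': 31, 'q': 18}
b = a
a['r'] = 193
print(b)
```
{'p': 31, 'q': 18, 'r': 193}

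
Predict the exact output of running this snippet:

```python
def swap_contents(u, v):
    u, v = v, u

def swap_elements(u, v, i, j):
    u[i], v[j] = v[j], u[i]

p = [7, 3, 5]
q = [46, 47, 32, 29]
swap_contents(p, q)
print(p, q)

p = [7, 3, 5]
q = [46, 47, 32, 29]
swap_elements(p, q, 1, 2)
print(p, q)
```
[7, 3, 5] [46, 47, 32, 29]
[7, 32, 5] [46, 47, 3, 29]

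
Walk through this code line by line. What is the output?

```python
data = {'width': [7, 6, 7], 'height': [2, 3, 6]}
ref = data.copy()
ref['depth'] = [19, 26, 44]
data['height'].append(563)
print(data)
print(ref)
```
{'width': [7, 6, 7], 'height': [2, 3, 6, 563]}
{'width': [7, 6, 7], 'height': [2, 3, 6, 563], 'depth': [19, 26, 44]}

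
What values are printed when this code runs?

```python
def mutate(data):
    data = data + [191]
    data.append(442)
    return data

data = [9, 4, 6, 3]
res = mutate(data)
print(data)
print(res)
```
[9, 4, 6, 3]
[9, 4, 6, 3, 191, 442]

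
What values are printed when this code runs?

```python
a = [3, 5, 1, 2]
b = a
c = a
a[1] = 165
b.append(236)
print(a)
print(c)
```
[3, 165, 1, 2, 236]
[3, 165, 1, 2, 236]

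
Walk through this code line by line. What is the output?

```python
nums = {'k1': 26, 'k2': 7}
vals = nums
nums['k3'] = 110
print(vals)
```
{'k1': 26, 'k2': 7, 'k3': 110}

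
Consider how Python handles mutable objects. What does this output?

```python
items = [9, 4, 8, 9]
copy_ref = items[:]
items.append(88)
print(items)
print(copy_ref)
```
[9, 4, 8, 9, 88]
[9, 4, 8, 9]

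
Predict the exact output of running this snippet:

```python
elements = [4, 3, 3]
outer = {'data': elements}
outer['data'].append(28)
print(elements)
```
[4, 3, 3, 28]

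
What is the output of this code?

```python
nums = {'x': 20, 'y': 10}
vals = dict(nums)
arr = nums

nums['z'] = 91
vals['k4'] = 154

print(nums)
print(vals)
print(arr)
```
{'x': 20, 'y': 10, 'z': 91}
{'x': 20, 'y': 10, 'k4': 154}
{'x': 20, 'y': 10, 'z': 91}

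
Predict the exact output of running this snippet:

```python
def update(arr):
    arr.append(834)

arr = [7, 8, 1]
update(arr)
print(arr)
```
[7, 8, 1, 834]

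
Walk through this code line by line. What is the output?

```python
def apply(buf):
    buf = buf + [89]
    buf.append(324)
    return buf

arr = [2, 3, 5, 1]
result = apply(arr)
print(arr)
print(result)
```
[2, 3, 5, 1]
[2, 3, 5, 1, 89, 324]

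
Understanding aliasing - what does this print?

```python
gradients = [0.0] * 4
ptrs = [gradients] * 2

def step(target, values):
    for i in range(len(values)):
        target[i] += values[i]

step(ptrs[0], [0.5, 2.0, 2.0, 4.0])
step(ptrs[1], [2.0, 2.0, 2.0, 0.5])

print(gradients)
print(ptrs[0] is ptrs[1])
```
[2.5, 4.0, 4.0, 4.5]
True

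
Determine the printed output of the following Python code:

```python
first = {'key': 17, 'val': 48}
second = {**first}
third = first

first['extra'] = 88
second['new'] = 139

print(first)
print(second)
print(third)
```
{'key': 17, 'val': 48, 'extra': 88}
{'key': 17, 'val': 48, 'new': 139}
{'key': 17, 'val': 48, 'extra': 88}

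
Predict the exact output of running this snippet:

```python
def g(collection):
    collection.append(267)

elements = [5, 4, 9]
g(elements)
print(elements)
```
[5, 4, 9, 267]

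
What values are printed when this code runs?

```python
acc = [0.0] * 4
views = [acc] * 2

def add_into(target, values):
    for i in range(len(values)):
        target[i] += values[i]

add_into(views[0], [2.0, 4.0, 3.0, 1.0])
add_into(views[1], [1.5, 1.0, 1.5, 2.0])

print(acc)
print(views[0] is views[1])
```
[3.5, 5.0, 4.5, 3.0]
True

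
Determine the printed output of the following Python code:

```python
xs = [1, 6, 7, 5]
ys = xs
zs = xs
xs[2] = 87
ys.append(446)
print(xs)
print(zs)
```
[1, 6, 87, 5, 446]
[1, 6, 87, 5, 446]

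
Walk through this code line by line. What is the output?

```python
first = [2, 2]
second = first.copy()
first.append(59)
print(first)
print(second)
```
[2, 2, 59]
[2, 2]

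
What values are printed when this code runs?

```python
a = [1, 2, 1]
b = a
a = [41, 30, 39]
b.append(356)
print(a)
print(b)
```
[41, 30, 39]
[1, 2, 1, 356]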